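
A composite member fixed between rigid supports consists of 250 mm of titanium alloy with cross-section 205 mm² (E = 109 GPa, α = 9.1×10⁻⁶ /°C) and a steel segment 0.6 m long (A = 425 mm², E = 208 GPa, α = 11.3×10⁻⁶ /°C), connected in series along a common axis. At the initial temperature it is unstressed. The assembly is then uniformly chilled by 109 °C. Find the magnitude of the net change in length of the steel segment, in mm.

Free thermal contraction of the whole bar: Σ αᵢΔT Lᵢ = 9.1×10⁻⁶×109×250 + 11.3×10⁻⁶×109×600 = 0.987 mm.
The rigid supports impose zero overall length change; the single axial force P common to all segments must satisfy P Σ Lᵢ/(AᵢEᵢ) = δ_free.
The series flexibility is Σ Lᵢ/(AᵢEᵢ) = 250/(205×109×10³) + 600/(425×208×10³) = 1.798×10⁻⁵ mm/N.
Hence P = δ_free / Σ(L/AE) = 0.987/1.798×10⁻⁵ = 54.91 kN (tensile).
For the steel segment, free thermal change = 11.3×10⁻⁶×109×600 = 0.739 mm and elastic change from P = 54910×600/(425×208×10³) = 0.3727 mm; these oppose, so the net change is 0.366 mm (segment shortens).

|ΔL| ≈ 0.366 mm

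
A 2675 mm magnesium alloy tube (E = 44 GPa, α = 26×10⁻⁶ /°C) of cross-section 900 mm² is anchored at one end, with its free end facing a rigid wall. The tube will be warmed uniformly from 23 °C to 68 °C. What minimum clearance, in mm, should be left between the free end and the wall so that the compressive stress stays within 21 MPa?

g ≈ 1.85 mm

Free expansion if unrestrained: δ_free = αΔT L = 26×10⁻⁶ × 45 × 2675 = 3.13 mm.
A stress of 21 MPa corresponds to the wall pushing the tube back by σL/E = 21×2675/(44×10³) = 1.277 mm.
The gap must absorb the remainder: g_min = 3.13 − 1.277 = 1.853 mm.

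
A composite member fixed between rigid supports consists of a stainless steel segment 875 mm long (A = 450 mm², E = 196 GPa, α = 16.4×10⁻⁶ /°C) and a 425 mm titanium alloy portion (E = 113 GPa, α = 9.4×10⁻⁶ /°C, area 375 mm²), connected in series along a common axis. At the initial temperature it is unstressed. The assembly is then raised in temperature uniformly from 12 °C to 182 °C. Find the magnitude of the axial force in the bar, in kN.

P ≈ 156 kN (compressive)

Free thermal expansion of the whole bar: Σ αᵢΔT Lᵢ = 16.4×10⁻⁶×170×875 + 9.4×10⁻⁶×170×425 = 3.119 mm.
The rigid supports impose zero overall length change; the single axial force P common to all segments must satisfy P Σ Lᵢ/(AᵢEᵢ) = δ_free.
The series flexibility is Σ Lᵢ/(AᵢEᵢ) = 875/(450×196×10³) + 425/(375×113×10³) = 1.995×10⁻⁵ mm/N.
Hence P = δ_free / Σ(L/AE) = 3.119/1.995×10⁻⁵ = 156.3 kN (compressive).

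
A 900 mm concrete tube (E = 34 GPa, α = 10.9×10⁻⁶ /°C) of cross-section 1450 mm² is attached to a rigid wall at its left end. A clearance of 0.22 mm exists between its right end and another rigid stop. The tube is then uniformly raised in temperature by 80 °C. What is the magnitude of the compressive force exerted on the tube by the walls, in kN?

P ≈ 30.9 kN

If the wall were absent the tube would grow by αΔT L = 10.9×10⁻⁶ × 80 × 900 = 0.7848 mm.
The gap closes (δ_free > 0.22 mm) and the wall then resists a further 0.7848 − 0.22 = 0.5648 mm of expansion.
So σ = E(δ_free − g)/L = 34×10³ × 0.5648/900 = 21.34 MPa.
Force on the wall = σA = 21.34 × 1450 mm² = 30.94 kN.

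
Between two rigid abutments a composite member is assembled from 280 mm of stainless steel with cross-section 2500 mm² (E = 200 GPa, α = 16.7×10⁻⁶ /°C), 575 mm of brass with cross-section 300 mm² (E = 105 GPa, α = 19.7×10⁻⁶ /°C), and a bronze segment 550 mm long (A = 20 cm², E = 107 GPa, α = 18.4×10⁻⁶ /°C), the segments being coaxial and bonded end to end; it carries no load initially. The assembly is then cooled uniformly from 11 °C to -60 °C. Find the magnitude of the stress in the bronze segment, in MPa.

σ ≈ 43.4 MPa (tensile)

With the walls removed the bar would change length by δ_free = Σ αᵢΔT Lᵢ = 16.7×10⁻⁶×71×280 + 19.7×10⁻⁶×71×575 + 18.4×10⁻⁶×71×550 = 1.855 mm.
Since the ends are fixed, an axial force P builds up, equal in every segment, with P · Σ Lᵢ/(AᵢEᵢ) = δ_free.
Σ Lᵢ/(AᵢEᵢ) = 280/(2500×200×10³) + 575/(300×105×10³) + 550/(2000×107×10³) = 2.138×10⁻⁵ mm/N.
Hence P = δ_free / Σ(L/AE) = 1.855/2.138×10⁻⁵ = 86.74 kN (tensile).
σ_{bronze} = P / A = 86740 / 2000 = 43.37 MPa.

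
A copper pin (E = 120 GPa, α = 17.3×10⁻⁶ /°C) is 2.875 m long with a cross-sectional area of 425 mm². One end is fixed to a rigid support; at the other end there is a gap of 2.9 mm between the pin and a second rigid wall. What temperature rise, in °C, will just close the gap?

Contact occurs when the free expansion equals the gap: αΔT L = 2.9 mm.
ΔT = 2.9 / (17.3×10⁻⁶ × 2875) = 58.31 °C.

ΔT ≈ 58.3 °C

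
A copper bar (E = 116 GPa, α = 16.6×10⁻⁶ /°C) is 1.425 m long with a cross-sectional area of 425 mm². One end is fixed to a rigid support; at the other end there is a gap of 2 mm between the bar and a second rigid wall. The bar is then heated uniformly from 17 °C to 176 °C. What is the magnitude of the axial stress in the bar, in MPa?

Unrestrained expansion: δ_free = αΔT L = 16.6×10⁻⁶ × 159 × 1425 = 3.761 mm.
After closing the 2 mm clearance, 3.761 − 2 = 1.761 mm of expansion remains to be suppressed by the wall.
So σ = E(δ_free − g)/L = 116×10³ × 1.761/1425 = 143.4 MPa.

σ ≈ 143 MPa (compressive)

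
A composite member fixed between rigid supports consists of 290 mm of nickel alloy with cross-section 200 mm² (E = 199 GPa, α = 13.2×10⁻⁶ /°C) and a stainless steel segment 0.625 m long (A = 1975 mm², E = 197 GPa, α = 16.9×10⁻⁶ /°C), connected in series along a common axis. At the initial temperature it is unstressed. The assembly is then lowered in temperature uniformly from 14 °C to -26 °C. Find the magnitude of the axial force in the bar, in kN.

With the walls removed the bar would change length by δ_free = Σ αᵢΔT Lᵢ = 13.2×10⁻⁶×40×290 + 16.9×10⁻⁶×40×625 = 0.5756 mm.
Since the ends are fixed, an axial force P builds up, equal in every segment, with P · Σ Lᵢ/(AᵢEᵢ) = δ_free.
The series flexibility is Σ Lᵢ/(AᵢEᵢ) = 290/(200×199×10³) + 625/(1975×197×10³) = 8.893×10⁻⁶ mm/N.
P = 0.5756 / 8.893×10⁻⁶ = 64730 N = 64.73 kN, tensile.

P ≈ 64.7 kN (tensile)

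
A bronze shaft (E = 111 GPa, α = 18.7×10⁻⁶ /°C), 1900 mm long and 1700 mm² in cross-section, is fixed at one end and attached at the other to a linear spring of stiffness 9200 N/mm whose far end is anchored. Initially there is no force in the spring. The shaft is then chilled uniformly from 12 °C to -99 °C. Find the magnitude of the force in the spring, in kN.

If the spring were absent the shaft would shorten by αΔT L = 18.7×10⁻⁶ × 111 × 1900 = 3.944 mm.
Let P be the tensile force in the spring. The shaft extends elastically by PL/(AE) and the spring stretches by P/k; together these equal δ_free.
So P = δ_free / [L/(AE) + 1/k] = 3.944 / [ 1900/(1700×111×10³) + 1/(9200) ].
P = 3.944 / 0.0001188 = 33210 N.

P ≈ 33.2 kN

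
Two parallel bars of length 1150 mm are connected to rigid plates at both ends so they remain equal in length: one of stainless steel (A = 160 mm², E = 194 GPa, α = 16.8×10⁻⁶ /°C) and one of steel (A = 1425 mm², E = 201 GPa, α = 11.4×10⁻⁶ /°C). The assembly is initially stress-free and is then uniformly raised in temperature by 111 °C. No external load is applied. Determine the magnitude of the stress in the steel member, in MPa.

σ ≈ 11.8 MPa (tensile)

Equilibrium of a rigid end plate with no external load gives equal and opposite internal forces ±P in the two members. Since α_{stainless steel} > α_{steel}, heating drives the stainless steel into compression and the steel into tension.
Setting the final lengths equal and cancelling L: (α₁ − α₂)ΔT = P/(A₁E₁) + P/(A₂E₂).
|α₁ − α₂|·ΔT = 5.4×10⁻⁶ × 111 = 0.0005994.
1/(A₁E₁) + 1/(A₂E₂) = 1/(160×194×10³) + 1/(1425×201×10³) = 3.571×10⁻⁸ N⁻¹.
So P = 0.0005994 / 3.571×10⁻⁸ = 16.79 kN.
σ_{steel} = P/A₂ = 16790/1425 = 11.78 MPa, tensile.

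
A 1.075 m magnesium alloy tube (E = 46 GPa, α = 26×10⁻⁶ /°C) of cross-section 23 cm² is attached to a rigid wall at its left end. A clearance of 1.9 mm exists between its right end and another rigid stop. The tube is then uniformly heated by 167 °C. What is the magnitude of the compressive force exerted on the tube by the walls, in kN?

If the wall were absent the tube would grow by αΔT L = 26×10⁻⁶ × 167 × 1075 = 4.668 mm.
The gap closes (δ_free > 1.9 mm) and the wall then resists a further 4.668 − 1.9 = 2.768 mm of expansion.
So σ = E(δ_free − g)/L = 46×10³ × 2.768/1075 = 118.4 MPa.
Force on the wall = σA = 118.4 × 2300 mm² = 272.4 kN.

P ≈ 272 kN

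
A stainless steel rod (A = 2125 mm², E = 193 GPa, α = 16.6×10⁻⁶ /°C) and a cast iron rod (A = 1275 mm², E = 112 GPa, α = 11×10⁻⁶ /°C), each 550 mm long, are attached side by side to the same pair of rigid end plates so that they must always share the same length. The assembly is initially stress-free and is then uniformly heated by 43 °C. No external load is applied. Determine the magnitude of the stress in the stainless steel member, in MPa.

σ ≈ 12 MPa (compressive)

The stainless steel has the larger α, so on heating it would change length more than the cast iron if both were free. The rigid plates force a common final length, so the stainless steel is put into compression and the cast iron into tension, with equal and opposite forces P (no external load).
Equating the net (thermal + elastic) strains gives |α₁ − α₂|·ΔT = P·[1/(A₁E₁) + 1/(A₂E₂)].
|α₁ − α₂|·ΔT = 5.6×10⁻⁶ × 43 = 0.0002408.
1/(A₁E₁) + 1/(A₂E₂) = 1/(2125×193×10³) + 1/(1275×112×10³) = 9.441×10⁻⁹ N⁻¹.
So P = 0.0002408 / 9.441×10⁻⁹ = 25.51 kN.
σ_{stainless steel} = P/A₁ = 25510/2125 = 12 MPa, compressive.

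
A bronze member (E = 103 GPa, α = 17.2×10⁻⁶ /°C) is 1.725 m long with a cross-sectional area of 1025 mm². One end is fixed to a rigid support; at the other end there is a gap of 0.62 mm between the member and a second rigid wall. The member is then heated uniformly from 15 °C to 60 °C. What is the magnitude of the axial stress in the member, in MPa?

Unrestrained expansion: δ_free = αΔT L = 17.2×10⁻⁶ × 45 × 1725 = 1.335 mm.
The gap closes (δ_free > 0.62 mm) and the wall then resists a further 1.335 − 0.62 = 0.7151 mm of expansion.
Compatibility: PL/(AE) = 0.7151 mm, so σ = P/A = E × (0.7151/1725) = 42.7 MPa.

σ ≈ 42.7 MPa (compressive)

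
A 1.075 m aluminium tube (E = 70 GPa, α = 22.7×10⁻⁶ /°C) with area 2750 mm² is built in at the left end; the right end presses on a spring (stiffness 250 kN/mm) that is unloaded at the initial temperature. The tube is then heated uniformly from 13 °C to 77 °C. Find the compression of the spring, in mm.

The unrestrained thermal change is αΔT L = 22.7×10⁻⁶ × 64 × 1075 = 1.562 mm.
Let P be the compressive force at the spring. The tube shortens elastically by PL/(AE) and the spring compresses by P/k; together these equal δ_free.
So P = δ_free / [L/(AE) + 1/k] = 1.562 / [ 1075/(2750×70×10³) + 1/(250×10³) ].
P = 1.562 / 9.584×10⁻⁶ = 162900 N.
Spring compression = P/k = 162900/(250×10³) = 0.6518 mm.

δ ≈ 0.652 mm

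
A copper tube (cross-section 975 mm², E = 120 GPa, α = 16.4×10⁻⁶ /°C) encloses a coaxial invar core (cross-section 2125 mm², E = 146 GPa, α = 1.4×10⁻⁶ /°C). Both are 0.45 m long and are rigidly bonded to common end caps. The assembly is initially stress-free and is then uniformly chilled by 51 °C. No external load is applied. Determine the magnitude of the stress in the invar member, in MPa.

Both members must finish at the same length. With the larger α, the copper tends to over-contract; the plates restrain it, putting the copper in tension and the invar in compression. With no external load the two internal forces are equal and opposite, magnitude P.
Setting the final lengths equal and cancelling L: (α₁ − α₂)ΔT = P/(A₁E₁) + P/(A₂E₂).
|α₁ − α₂|·ΔT = 15×10⁻⁶ × 51 = 0.000765.
1/(A₁E₁) + 1/(A₂E₂) = 1/(975×120×10³) + 1/(2125×146×10³) = 1.177×10⁻⁸ N⁻¹.
So P = 0.000765 / 1.177×10⁻⁸ = 64.99 kN.
σ_{invar} = P/A₂ = 64990/2125 = 30.59 MPa, compressive.

σ ≈ 30.6 MPa (compressive)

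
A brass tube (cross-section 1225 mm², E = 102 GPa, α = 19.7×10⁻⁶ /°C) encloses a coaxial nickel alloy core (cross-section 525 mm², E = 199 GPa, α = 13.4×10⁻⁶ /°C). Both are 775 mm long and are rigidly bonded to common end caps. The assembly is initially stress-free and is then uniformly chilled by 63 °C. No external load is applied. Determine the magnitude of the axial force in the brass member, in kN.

Both members must finish at the same length. With the larger α, the brass tends to over-contract; the plates restrain it, putting the brass in tension and the nickel alloy in compression. With no external load the two internal forces are equal and opposite, magnitude P.
Compatibility of the two members (thermal + elastic change equal): (α₁ − α₂)ΔT = P·[1/(A₁E₁) + 1/(A₂E₂)].
|α₁ − α₂|·ΔT = 6.3×10⁻⁶ × 63 = 0.0003969.
1/(A₁E₁) + 1/(A₂E₂) = 1/(1225×102×10³) + 1/(525×199×10³) = 1.757×10⁻⁸ N⁻¹.
P = 0.0003969 / 1.757×10⁻⁸ = 22580 N = 22.58 kN.

P ≈ 22.6 kN (tensile in the brass)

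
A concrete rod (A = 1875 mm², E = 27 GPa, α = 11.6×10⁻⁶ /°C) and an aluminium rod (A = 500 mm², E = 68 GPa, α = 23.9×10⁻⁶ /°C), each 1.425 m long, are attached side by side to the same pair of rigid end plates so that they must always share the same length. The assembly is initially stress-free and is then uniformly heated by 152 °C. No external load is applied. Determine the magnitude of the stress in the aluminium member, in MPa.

σ ≈ 76.1 MPa (compressive)

Both members must finish at the same length. With the larger α, the aluminium tends to over-expand; the plates restrain it, putting the aluminium in compression and the concrete in tension. With no external load the two internal forces are equal and opposite, magnitude P.
Compatibility of the two members (thermal + elastic change equal): (α₁ − α₂)ΔT = P·[1/(A₁E₁) + 1/(A₂E₂)].
|α₁ − α₂|·ΔT = 12.3×10⁻⁶ × 152 = 0.00187.
1/(A₁E₁) + 1/(A₂E₂) = 1/(1875×27×10³) + 1/(500×68×10³) = 4.916×10⁻⁸ N⁻¹.
So P = 0.00187 / 4.916×10⁻⁸ = 38.03 kN.
σ_{aluminium} = P/A₂ = 38030/500 = 76.05 MPa, compressive.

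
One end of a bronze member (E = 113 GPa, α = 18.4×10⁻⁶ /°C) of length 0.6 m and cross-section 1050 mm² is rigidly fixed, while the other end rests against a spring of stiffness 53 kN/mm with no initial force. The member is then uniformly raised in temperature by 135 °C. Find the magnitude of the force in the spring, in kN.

The unrestrained thermal change is αΔT L = 18.4×10⁻⁶ × 135 × 600 = 1.49 mm.
With a force P in the spring, the elastic change of the member is PL/(AE) and that of the spring is P/k; compatibility requires their sum to equal δ_free.
P [ L/(AE) + 1/k ] = δ_free → P [ 600/(1050×113×10³) + 1/(53×10³) ] = 1.49.
P = 1.49 / 2.392×10⁻⁵ = 62300 N.

P ≈ 62.3 kN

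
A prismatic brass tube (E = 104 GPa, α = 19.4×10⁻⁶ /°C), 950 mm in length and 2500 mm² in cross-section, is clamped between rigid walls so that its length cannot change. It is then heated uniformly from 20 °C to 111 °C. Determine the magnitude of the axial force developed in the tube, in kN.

P ≈ 459 kN (compressive)

With zero net strain, σ = E·αΔT = 104 GPa × 19.4×10⁻⁶ × 91 = 183.6 MPa.
P = AEαΔT = 2500 × 104×10³ × 19.4×10⁻⁶ × 91 = 459 kN (compressive).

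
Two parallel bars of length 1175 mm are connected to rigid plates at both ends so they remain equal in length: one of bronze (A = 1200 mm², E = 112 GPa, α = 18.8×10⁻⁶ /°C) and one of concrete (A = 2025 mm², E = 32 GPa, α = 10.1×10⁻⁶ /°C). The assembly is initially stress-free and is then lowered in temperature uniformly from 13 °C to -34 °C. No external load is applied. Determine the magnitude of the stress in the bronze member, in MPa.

σ ≈ 14.9 MPa (tensile)

The bronze has the larger α, so on cooling it would change length more than the concrete if both were free. The rigid plates force a common final length, so the bronze is put into tension and the concrete into compression, with equal and opposite forces P (no external load).
Setting the final lengths equal and cancelling L: (α₁ − α₂)ΔT = P/(A₁E₁) + P/(A₂E₂).
|α₁ − α₂|·ΔT = 8.7×10⁻⁶ × 47 = 0.0004089.
1/(A₁E₁) + 1/(A₂E₂) = 1/(1200×112×10³) + 1/(2025×32×10³) = 2.287×10⁻⁸ N⁻¹.
So P = 0.0004089 / 2.287×10⁻⁸ = 17.88 kN.
σ_{bronze} = P/A₁ = 17880/1200 = 14.9 MPa, tensile.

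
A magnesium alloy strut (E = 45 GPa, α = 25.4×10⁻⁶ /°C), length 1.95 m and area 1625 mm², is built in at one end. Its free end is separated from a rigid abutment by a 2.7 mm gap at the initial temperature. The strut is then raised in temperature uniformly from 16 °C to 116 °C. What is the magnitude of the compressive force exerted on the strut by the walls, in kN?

P ≈ 84.5 kN

Unrestrained expansion: δ_free = αΔT L = 25.4×10⁻⁶ × 100 × 1950 = 4.953 mm.
This exceeds the 2.7 mm gap, so the wall pushes back. The portion of expansion that must be recovered elastically is δ_free − gap = 4.953 − 2.7 = 2.253 mm.
Compatibility: PL/(AE) = 2.253 mm, so σ = P/A = E × (2.253/1950) = 51.99 MPa.
P = σA = 51.99 × 1625 = 84.49 kN.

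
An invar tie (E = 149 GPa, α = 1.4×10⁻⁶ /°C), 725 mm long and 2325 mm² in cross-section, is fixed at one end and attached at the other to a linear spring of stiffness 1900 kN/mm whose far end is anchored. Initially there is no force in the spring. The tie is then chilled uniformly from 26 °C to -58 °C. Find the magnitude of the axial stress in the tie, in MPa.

σ ≈ 14 MPa (tensile)

The unrestrained thermal change is αΔT L = 1.4×10⁻⁶ × 84 × 725 = 0.08526 mm.
With a force P in the spring, the elastic change of the tie is PL/(AE) and that of the spring is P/k; compatibility requires their sum to equal δ_free.
P [ L/(AE) + 1/k ] = δ_free → P [ 725/(2325×149×10³) + 1/(1900×10³) ] = 0.08526.
P = 0.08526 / 2.619×10⁻⁶ = 32550 N.
σ = P/A = 32550/2325 = 14 MPa.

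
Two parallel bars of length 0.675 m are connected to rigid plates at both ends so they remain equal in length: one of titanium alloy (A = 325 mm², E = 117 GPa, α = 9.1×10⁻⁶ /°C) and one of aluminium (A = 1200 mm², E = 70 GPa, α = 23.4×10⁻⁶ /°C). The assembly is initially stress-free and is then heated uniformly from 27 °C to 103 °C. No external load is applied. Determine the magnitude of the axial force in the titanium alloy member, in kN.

P ≈ 28.4 kN (tensile in the titanium alloy)

Both members must finish at the same length. With the larger α, the aluminium tends to over-expand; the plates restrain it, putting the aluminium in compression and the titanium alloy in tension. With no external load the two internal forces are equal and opposite, magnitude P.
Setting the final lengths equal and cancelling L: (α₁ − α₂)ΔT = P/(A₁E₁) + P/(A₂E₂).
|α₁ − α₂|·ΔT = 14.3×10⁻⁶ × 76 = 0.001087.
1/(A₁E₁) + 1/(A₂E₂) = 1/(325×117×10³) + 1/(1200×70×10³) = 3.82×10⁻⁸ N⁻¹.
P = 0.001087 / 3.82×10⁻⁸ = 28450 N = 28.45 kN.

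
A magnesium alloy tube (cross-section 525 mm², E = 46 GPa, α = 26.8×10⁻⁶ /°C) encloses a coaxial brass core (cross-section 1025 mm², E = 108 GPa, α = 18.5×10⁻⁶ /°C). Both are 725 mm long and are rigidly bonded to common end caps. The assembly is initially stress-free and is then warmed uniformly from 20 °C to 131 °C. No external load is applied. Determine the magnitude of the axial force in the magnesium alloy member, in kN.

Equilibrium of a rigid end plate with no external load gives equal and opposite internal forces ±P in the two members. Since α_{magnesium alloy} > α_{brass}, heating drives the magnesium alloy into compression and the brass into tension.
Equating the net (thermal + elastic) strains gives |α₁ − α₂|·ΔT = P·[1/(A₁E₁) + 1/(A₂E₂)].
|α₁ − α₂|·ΔT = 8.3×10⁻⁶ × 111 = 0.0009213.
1/(A₁E₁) + 1/(A₂E₂) = 1/(525×46×10³) + 1/(1025×108×10³) = 5.044×10⁻⁸ N⁻¹.
So P = 0.0009213 / 5.044×10⁻⁸ = 18.26 kN.

P ≈ 18.3 kN (compressive in the magnesium alloy)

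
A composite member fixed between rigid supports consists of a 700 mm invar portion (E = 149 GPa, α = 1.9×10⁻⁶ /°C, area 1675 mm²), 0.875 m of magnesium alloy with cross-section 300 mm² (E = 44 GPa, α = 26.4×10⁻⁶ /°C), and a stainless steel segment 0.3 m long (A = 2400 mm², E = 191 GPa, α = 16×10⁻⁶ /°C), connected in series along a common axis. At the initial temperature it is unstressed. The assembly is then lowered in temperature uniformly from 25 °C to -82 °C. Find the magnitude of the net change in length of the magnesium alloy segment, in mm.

|ΔL| ≈ 0.501 mm

If the supports were absent, the total length change would be Σ αᵢΔT Lᵢ = 1.9×10⁻⁶×107×700 + 26.4×10⁻⁶×107×875 + 16×10⁻⁶×107×300 = 3.128 mm.
The walls prevent any net length change, so an axial force P (same in every segment) develops. Compatibility: P · Σ Lᵢ/(AᵢEᵢ) = δ_free.
Σ Lᵢ/(AᵢEᵢ) = 700/(1675×149×10³) + 875/(300×44×10³) + 300/(2400×191×10³) = 6.975×10⁻⁵ mm/N.
So P = 3.128 / 6.975×10⁻⁵ = 44.84 kN, tensile.
For the magnesium alloy segment, free thermal change = 26.4×10⁻⁶×107×875 = 2.472 mm and elastic change from P = 44840×875/(300×44×10³) = 2.972 mm; these oppose, so the net change is 0.501 mm (segment lengthens).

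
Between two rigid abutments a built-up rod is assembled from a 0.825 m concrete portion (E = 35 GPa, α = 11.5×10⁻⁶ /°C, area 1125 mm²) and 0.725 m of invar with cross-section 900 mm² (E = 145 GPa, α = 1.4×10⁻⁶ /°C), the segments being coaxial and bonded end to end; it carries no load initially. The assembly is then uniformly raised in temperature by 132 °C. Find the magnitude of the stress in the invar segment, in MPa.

Free thermal expansion of the whole bar: Σ αᵢΔT Lᵢ = 11.5×10⁻⁶×132×825 + 1.4×10⁻⁶×132×725 = 1.386 mm.
Since the ends are fixed, an axial force P builds up, equal in every segment, with P · Σ Lᵢ/(AᵢEᵢ) = δ_free.
Σ Lᵢ/(AᵢEᵢ) = 825/(1125×35×10³) + 725/(900×145×10³) = 2.651×10⁻⁵ mm/N.
Hence P = δ_free / Σ(L/AE) = 1.386/2.651×10⁻⁵ = 52.3 kN (compressive).
σ_{invar} = P / A = 52300 / 900 = 58.11 MPa.

σ ≈ 58.1 MPa (compressive)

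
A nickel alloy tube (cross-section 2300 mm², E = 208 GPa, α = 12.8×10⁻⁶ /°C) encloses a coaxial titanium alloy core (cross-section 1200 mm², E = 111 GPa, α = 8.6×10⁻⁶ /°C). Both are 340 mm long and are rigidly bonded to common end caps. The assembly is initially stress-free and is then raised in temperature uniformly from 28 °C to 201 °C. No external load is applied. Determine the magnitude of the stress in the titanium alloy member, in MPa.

Equilibrium of a rigid end plate with no external load gives equal and opposite internal forces ±P in the two members. Since α_{nickel alloy} > α_{titanium alloy}, heating drives the nickel alloy into compression and the titanium alloy into tension.
Setting the final lengths equal and cancelling L: (α₁ − α₂)ΔT = P/(A₁E₁) + P/(A₂E₂).
|α₁ − α₂|·ΔT = 4.2×10⁻⁶ × 173 = 0.0007266.
1/(A₁E₁) + 1/(A₂E₂) = 1/(2300×208×10³) + 1/(1200×111×10³) = 9.598×10⁻⁹ N⁻¹.
So P = 0.0007266 / 9.598×10⁻⁹ = 75.7 kN.
σ_{titanium alloy} = P/A₂ = 75700/1200 = 63.09 MPa, tensile.

σ ≈ 63.1 MPa (tensile)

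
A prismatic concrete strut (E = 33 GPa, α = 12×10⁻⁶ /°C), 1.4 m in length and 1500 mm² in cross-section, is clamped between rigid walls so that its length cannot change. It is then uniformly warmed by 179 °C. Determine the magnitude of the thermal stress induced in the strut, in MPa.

σ ≈ 70.9 MPa (compressive)

Because both ends are immovable the net strain is zero, and the suppressed thermal strain is αΔT = 12×10⁻⁶ × 179 = 2148×10⁻⁶.
σ = EαΔT = 33×10³ × 12×10⁻⁶ × 179 = 70.88 MPa (compressive; the strut is trying to expand).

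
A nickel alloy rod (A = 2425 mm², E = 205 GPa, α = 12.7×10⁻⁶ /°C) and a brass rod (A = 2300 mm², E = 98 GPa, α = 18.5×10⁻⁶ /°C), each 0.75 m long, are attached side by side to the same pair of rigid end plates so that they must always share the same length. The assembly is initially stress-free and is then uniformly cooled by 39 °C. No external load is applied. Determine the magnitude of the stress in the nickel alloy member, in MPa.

Equilibrium of a rigid end plate with no external load gives equal and opposite internal forces ±P in the two members. Since α_{brass} > α_{nickel alloy}, cooling drives the brass into tension and the nickel alloy into compression.
Equating the net (thermal + elastic) strains gives |α₁ − α₂|·ΔT = P·[1/(A₁E₁) + 1/(A₂E₂)].
|α₁ − α₂|·ΔT = 5.8×10⁻⁶ × 39 = 0.0002262.
1/(A₁E₁) + 1/(A₂E₂) = 1/(2425×205×10³) + 1/(2300×98×10³) = 6.448×10⁻⁹ N⁻¹.
So P = 0.0002262 / 6.448×10⁻⁹ = 35.08 kN.
σ_{nickel alloy} = P/A₁ = 35080/2425 = 14.47 MPa, compressive.

σ ≈ 14.5 MPa (compressive)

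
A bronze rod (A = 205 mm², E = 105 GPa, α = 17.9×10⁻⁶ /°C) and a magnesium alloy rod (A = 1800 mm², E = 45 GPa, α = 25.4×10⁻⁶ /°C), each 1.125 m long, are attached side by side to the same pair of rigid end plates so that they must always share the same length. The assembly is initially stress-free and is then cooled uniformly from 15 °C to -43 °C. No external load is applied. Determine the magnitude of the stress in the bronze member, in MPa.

Equilibrium of a rigid end plate with no external load gives equal and opposite internal forces ±P in the two members. Since α_{magnesium alloy} > α_{bronze}, cooling drives the magnesium alloy into tension and the bronze into compression.
Setting the final lengths equal and cancelling L: (α₁ − α₂)ΔT = P/(A₁E₁) + P/(A₂E₂).
|α₁ − α₂|·ΔT = 7.5×10⁻⁶ × 58 = 0.000435.
1/(A₁E₁) + 1/(A₂E₂) = 1/(205×105×10³) + 1/(1800×45×10³) = 5.88×10⁻⁸ N⁻¹.
So P = 0.000435 / 5.88×10⁻⁸ = 7.398 kN.
σ_{bronze} = P/A₁ = 7398/205 = 36.09 MPa, compressive.

σ ≈ 36.1 MPa (compressive)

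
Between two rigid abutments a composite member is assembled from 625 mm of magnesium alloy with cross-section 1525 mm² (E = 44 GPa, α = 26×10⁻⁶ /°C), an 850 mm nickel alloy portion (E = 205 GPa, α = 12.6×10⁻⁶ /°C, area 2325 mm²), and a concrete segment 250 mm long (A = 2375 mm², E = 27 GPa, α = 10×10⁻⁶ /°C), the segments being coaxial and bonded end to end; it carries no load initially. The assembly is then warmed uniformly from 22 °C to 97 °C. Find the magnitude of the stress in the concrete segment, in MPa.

σ ≈ 62 MPa (compressive)

With the walls removed the bar would change length by δ_free = Σ αᵢΔT Lᵢ = 26×10⁻⁶×75×625 + 12.6×10⁻⁶×75×850 + 10×10⁻⁶×75×250 = 2.209 mm.
The rigid supports impose zero overall length change; the single axial force P common to all segments must satisfy P Σ Lᵢ/(AᵢEᵢ) = δ_free.
The series flexibility is Σ Lᵢ/(AᵢEᵢ) = 625/(1525×44×10³) + 850/(2325×205×10³) + 250/(2375×27×10³) = 1.5×10⁻⁵ mm/N.
So P = 2.209 / 1.5×10⁻⁵ = 147.3 kN, compressive.
σ_{concrete} = P / A = 147300 / 2375 = 62.04 MPa.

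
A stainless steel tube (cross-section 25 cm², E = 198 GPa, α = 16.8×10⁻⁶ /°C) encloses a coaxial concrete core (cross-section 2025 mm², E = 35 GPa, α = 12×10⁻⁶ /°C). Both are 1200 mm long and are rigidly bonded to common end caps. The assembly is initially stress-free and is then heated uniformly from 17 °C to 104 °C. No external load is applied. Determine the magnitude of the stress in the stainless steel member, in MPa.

σ ≈ 10.4 MPa (compressive)

Both members must finish at the same length. With the larger α, the stainless steel tends to over-expand; the plates restrain it, putting the stainless steel in compression and the concrete in tension. With no external load the two internal forces are equal and opposite, magnitude P.
Equating the net (thermal + elastic) strains gives |α₁ − α₂|·ΔT = P·[1/(A₁E₁) + 1/(A₂E₂)].
|α₁ − α₂|·ΔT = 4.8×10⁻⁶ × 87 = 0.0004176.
1/(A₁E₁) + 1/(A₂E₂) = 1/(2500×198×10³) + 1/(2025×35×10³) = 1.613×10⁻⁸ N⁻¹.
P = 0.0004176 / 1.613×10⁻⁸ = 25890 N = 25.89 kN.
σ_{stainless steel} = P/A₁ = 25890/2500 = 10.36 MPa, compressive.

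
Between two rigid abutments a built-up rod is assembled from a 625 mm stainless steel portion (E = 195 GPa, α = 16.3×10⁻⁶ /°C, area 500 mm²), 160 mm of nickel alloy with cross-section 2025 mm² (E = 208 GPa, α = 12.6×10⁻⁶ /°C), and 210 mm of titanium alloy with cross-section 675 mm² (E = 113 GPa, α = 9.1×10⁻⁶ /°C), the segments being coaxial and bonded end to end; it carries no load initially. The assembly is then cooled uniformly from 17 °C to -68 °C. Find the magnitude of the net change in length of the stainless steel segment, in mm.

|ΔL| ≈ 0.0601 mm

Free thermal contraction of the whole bar: Σ αᵢΔT Lᵢ = 16.3×10⁻⁶×85×625 + 12.6×10⁻⁶×85×160 + 9.1×10⁻⁶×85×210 = 1.2 mm.
The rigid supports impose zero overall length change; the single axial force P common to all segments must satisfy P Σ Lᵢ/(AᵢEᵢ) = δ_free.
Σ Lᵢ/(AᵢEᵢ) = 625/(500×195×10³) + 160/(2025×208×10³) + 210/(675×113×10³) = 9.543×10⁻⁶ mm/N.
So P = 1.2 / 9.543×10⁻⁶ = 125.7 kN, tensile.
For the stainless steel segment, free thermal change = 16.3×10⁻⁶×85×625 = 0.8659 mm and elastic change from P = 125700×625/(500×195×10³) = 0.8059 mm; these oppose, so the net change is 0.0601 mm (segment shortens).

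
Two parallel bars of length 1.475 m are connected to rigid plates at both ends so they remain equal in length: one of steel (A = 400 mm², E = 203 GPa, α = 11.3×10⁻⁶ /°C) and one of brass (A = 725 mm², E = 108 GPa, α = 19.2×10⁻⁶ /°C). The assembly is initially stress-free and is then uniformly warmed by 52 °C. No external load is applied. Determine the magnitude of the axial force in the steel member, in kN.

Equilibrium of a rigid end plate with no external load gives equal and opposite internal forces ±P in the two members. Since α_{brass} > α_{steel}, heating drives the brass into compression and the steel into tension.
Compatibility of the two members (thermal + elastic change equal): (α₁ − α₂)ΔT = P·[1/(A₁E₁) + 1/(A₂E₂)].
|α₁ − α₂|·ΔT = 7.9×10⁻⁶ × 52 = 0.0004108.
1/(A₁E₁) + 1/(A₂E₂) = 1/(400×203×10³) + 1/(725×108×10³) = 2.509×10⁻⁸ N⁻¹.
So P = 0.0004108 / 2.509×10⁻⁸ = 16.38 kN.

P ≈ 16.4 kN (tensile in the steel)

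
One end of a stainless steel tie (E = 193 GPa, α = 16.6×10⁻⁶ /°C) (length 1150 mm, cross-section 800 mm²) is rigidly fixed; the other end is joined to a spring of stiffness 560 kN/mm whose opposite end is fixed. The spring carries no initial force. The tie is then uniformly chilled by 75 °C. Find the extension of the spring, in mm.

δ ≈ 0.277 mm

Free thermal contraction: δ_free = αΔT L = 16.6×10⁻⁶ × 75 × 1150 = 1.432 mm.
With a force P in the spring, the elastic change of the tie is PL/(AE) and that of the spring is P/k; compatibility requires their sum to equal δ_free.
So P = δ_free / [L/(AE) + 1/k] = 1.432 / [ 1150/(800×193×10³) + 1/(560×10³) ].
P = 1.432 / 9.234×10⁻⁶ = 155100 N.
Spring extension = P/k = 155100/(560×10³) = 0.2769 mm.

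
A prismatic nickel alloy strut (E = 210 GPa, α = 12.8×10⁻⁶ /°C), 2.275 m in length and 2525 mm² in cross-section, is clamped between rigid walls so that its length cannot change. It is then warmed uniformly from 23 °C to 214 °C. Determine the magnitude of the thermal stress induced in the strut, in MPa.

The supports are rigid, so the total axial strain is zero. The restrained thermal strain is ε = αΔT = 12.8×10⁻⁶ × 191 = 2444.8×10⁻⁶.
The stress required to suppress this strain is σ = Eε = 210×10³ × 2444.8×10⁻⁶ = 513.4 MPa, compressive since the strut is trying to expand.

σ ≈ 513 MPa (compressive)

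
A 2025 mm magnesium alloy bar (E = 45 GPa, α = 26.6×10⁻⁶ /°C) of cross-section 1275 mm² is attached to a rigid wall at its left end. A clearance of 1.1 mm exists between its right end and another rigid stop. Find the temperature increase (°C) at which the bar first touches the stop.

ΔT ≈ 20.4 °C

The gap closes when αΔT L = 1.1 mm, since the bar is still unstressed at that instant.
ΔT = 1.1 / (26.6×10⁻⁶ × 2025) = 20.42 °C.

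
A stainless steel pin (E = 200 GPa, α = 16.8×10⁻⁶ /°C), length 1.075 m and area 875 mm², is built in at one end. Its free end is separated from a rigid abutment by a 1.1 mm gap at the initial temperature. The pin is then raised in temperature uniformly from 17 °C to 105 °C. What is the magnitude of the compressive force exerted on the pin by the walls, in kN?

P ≈ 79.7 kN

Unrestrained expansion: δ_free = αΔT L = 16.8×10⁻⁶ × 88 × 1075 = 1.589 mm.
After closing the 1.1 mm clearance, 1.589 − 1.1 = 0.4893 mm of expansion remains to be suppressed by the wall.
That suppressed elongation corresponds to σ = E·Δ/L = 200×10³ × 0.4893/1075 = 91.03 MPa.
Force on the wall = σA = 91.03 × 875 mm² = 79.65 kN.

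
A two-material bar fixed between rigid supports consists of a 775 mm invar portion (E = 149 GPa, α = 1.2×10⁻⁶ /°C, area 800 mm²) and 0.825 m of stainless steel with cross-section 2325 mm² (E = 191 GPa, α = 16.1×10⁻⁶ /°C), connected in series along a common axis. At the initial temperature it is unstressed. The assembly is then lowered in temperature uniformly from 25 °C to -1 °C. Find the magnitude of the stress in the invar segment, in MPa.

With the walls removed the bar would change length by δ_free = Σ αᵢΔT Lᵢ = 1.2×10⁻⁶×26×775 + 16.1×10⁻⁶×26×825 = 0.3695 mm.
Since the ends are fixed, an axial force P builds up, equal in every segment, with P · Σ Lᵢ/(AᵢEᵢ) = δ_free.
Σ Lᵢ/(AᵢEᵢ) = 775/(800×149×10³) + 825/(2325×191×10³) = 8.359×10⁻⁶ mm/N.
So P = 0.3695 / 8.359×10⁻⁶ = 44.2 kN, tensile.
σ_{invar} = P / A = 44200 / 800 = 55.26 MPa.

σ ≈ 55.3 MPa (tensile)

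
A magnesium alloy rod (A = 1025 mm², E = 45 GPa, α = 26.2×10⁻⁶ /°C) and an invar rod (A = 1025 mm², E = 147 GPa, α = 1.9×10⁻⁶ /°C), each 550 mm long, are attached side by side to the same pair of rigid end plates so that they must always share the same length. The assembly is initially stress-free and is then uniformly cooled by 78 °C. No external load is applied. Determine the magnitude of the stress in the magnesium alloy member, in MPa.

σ ≈ 65.3 MPa (tensile)

Both members must finish at the same length. With the larger α, the magnesium alloy tends to over-contract; the plates restrain it, putting the magnesium alloy in tension and the invar in compression. With no external load the two internal forces are equal and opposite, magnitude P.
Compatibility of the two members (thermal + elastic change equal): (α₁ − α₂)ΔT = P·[1/(A₁E₁) + 1/(A₂E₂)].
|α₁ − α₂|·ΔT = 24.3×10⁻⁶ × 78 = 0.001895.
1/(A₁E₁) + 1/(A₂E₂) = 1/(1025×45×10³) + 1/(1025×147×10³) = 2.832×10⁻⁸ N⁻¹.
So P = 0.001895 / 2.832×10⁻⁸ = 66.94 kN.
σ_{magnesium alloy} = P/A₁ = 66940/1025 = 65.3 MPa, tensile.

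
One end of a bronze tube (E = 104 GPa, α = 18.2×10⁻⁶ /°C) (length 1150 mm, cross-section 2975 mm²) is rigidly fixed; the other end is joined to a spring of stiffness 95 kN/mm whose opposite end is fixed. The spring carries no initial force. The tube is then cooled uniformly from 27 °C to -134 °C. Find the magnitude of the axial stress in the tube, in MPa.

Free thermal contraction: δ_free = αΔT L = 18.2×10⁻⁶ × 161 × 1150 = 3.37 mm.
With a force P in the spring, the elastic change of the tube is PL/(AE) and that of the spring is P/k; compatibility requires their sum to equal δ_free.
So P = δ_free / [L/(AE) + 1/k] = 3.37 / [ 1150/(2975×104×10³) + 1/(95×10³) ].
P = 3.37 / 1.424×10⁻⁵ = 236600 N.
σ = P/A = 236600/2975 = 79.52 MPa.

σ ≈ 79.5 MPa (tensile)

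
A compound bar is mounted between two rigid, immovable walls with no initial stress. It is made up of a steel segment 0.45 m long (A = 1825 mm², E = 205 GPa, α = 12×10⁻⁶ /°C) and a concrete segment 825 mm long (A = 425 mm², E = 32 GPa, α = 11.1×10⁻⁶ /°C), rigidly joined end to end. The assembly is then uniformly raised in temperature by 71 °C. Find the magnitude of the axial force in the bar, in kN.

Free thermal expansion of the whole bar: Σ αᵢΔT Lᵢ = 12×10⁻⁶×71×450 + 11.1×10⁻⁶×71×825 = 1.034 mm.
The rigid supports impose zero overall length change; the single axial force P common to all segments must satisfy P Σ Lᵢ/(AᵢEᵢ) = δ_free.
Σ Lᵢ/(AᵢEᵢ) = 450/(1825×205×10³) + 825/(425×32×10³) = 6.186×10⁻⁵ mm/N.
Hence P = δ_free / Σ(L/AE) = 1.034/6.186×10⁻⁵ = 16.71 kN (compressive).

P ≈ 16.7 kN (compressive)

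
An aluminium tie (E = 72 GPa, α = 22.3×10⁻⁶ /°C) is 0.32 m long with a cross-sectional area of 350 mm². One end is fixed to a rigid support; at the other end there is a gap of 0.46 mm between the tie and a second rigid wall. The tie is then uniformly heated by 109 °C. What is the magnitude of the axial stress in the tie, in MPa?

σ ≈ 71.5 MPa (compressive)

Unrestrained expansion: δ_free = αΔT L = 22.3×10⁻⁶ × 109 × 320 = 0.7778 mm.
After closing the 0.46 mm clearance, 0.7778 − 0.46 = 0.3178 mm of expansion remains to be suppressed by the wall.
Compatibility: PL/(AE) = 0.3178 mm, so σ = P/A = E × (0.3178/320) = 71.51 MPa.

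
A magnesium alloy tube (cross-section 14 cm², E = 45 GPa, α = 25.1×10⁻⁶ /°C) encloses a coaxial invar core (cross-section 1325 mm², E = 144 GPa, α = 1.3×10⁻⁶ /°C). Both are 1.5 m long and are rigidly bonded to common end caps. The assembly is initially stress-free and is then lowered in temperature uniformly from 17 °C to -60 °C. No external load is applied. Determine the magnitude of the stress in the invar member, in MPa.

σ ≈ 65.5 MPa (compressive)

Both members must finish at the same length. With the larger α, the magnesium alloy tends to over-contract; the plates restrain it, putting the magnesium alloy in tension and the invar in compression. With no external load the two internal forces are equal and opposite, magnitude P.
Compatibility of the two members (thermal + elastic change equal): (α₁ − α₂)ΔT = P·[1/(A₁E₁) + 1/(A₂E₂)].
|α₁ − α₂|·ΔT = 23.8×10⁻⁶ × 77 = 0.001833.
1/(A₁E₁) + 1/(A₂E₂) = 1/(1400×45×10³) + 1/(1325×144×10³) = 2.111×10⁻⁸ N⁻¹.
So P = 0.001833 / 2.111×10⁻⁸ = 86.8 kN.
σ_{invar} = P/A₂ = 86800/1325 = 65.51 MPa, compressive.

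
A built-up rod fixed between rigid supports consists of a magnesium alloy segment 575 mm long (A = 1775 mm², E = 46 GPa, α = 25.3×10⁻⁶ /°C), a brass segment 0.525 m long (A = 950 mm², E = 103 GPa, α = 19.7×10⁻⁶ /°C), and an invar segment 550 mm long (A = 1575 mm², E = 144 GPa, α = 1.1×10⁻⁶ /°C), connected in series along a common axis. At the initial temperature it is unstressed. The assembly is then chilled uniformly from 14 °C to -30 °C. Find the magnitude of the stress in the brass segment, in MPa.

σ ≈ 79.6 MPa (tensile)

If the supports were absent, the total length change would be Σ αᵢΔT Lᵢ = 25.3×10⁻⁶×44×575 + 19.7×10⁻⁶×44×525 + 1.1×10⁻⁶×44×550 = 1.122 mm.
The rigid supports impose zero overall length change; the single axial force P common to all segments must satisfy P Σ Lᵢ/(AᵢEᵢ) = δ_free.
The series flexibility is Σ Lᵢ/(AᵢEᵢ) = 575/(1775×46×10³) + 525/(950×103×10³) + 550/(1575×144×10³) = 1.483×10⁻⁵ mm/N.
P = 1.122 / 1.483×10⁻⁵ = 75630 N = 75.63 kN, tensile.
σ_{brass} = P / A = 75630 / 950 = 79.61 MPa.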